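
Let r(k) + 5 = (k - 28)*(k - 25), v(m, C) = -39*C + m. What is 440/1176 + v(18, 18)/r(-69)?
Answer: 400667/1339611 ≈ 0.29909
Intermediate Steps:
v(m, C) = m - 39*C
r(k) = -5 + (-28 + k)*(-25 + k) (r(k) = -5 + (k - 28)*(k - 25) = -5 + (-28 + k)*(-25 + k))
440/1176 + v(18, 18)/r(-69) = 440/1176 + (18 - 39*18)/(695 + (-69)² - 53*(-69)) = 440*(1/1176) + (18 - 702)/(695 + 4761 + 3657) = 55/147 - 684/9113 = 400667/1339611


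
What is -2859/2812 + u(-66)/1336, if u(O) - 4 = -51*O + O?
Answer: 683903/469604 ≈ 1.4563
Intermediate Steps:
u(O) = 4 - 50*O (u(O) = 4 + (-51*O + O) = 4 - 50*O)
-2859/2812 + u(-66)/1336 = -2859/2812 + (4 - 50*(-66))/1336 = -2859*1/2812 + (4 + 3300)*(1/1336) = -2859/2812 + 3304*(1/1336) = -2859/2812 + 413/167 = 683903/469604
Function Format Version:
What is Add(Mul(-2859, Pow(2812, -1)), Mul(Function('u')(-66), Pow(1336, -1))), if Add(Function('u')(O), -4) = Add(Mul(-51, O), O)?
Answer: Rational(683903, 469604) ≈ 1.4563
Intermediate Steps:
Function('u')(O) = Add(4, Mul(-50, O)) (Function('u')(O) = Add(4, Add(Mul(-51, O), O)) = Add(4, Mul(-50, O)))
Add(Mul(-2859, Pow(2812, -1)), Mul(Function('u')(-66), Pow(1336, -1))) = Add(Mul(-2859, Pow(2812, -1)), Mul(Add(4, Mul(-50, -66)), Pow(1336, -1))) = Add(Mul(-2859, Rational(1, 2812)), Mul(Add(4, 3300), Rational(1, 1336))) = Add(Rational(-2859, 2812), Mul(3304, Rational(1, 1336))) = Add(Rational(-2859, 2812), Rational(413, 167)) = Rational(683903, 469604)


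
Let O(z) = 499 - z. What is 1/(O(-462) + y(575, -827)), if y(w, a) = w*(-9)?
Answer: -1/4214 ≈ -0.00023730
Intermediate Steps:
y(w, a) = -9*w
1/(O(-462) + y(575, -827)) = 1/((499 - 1*(-462)) - 9*575) = 1/((499 + 462) - 5175) = 1/(961 - 5175) = 1/(-4214) = -1/4214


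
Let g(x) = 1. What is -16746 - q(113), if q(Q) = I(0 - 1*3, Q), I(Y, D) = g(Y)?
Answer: -16747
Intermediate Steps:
I(Y, D) = 1
q(Q) = 1
-16746 - q(113) = -16746 - 1*1 = -16746 - 1 = -16747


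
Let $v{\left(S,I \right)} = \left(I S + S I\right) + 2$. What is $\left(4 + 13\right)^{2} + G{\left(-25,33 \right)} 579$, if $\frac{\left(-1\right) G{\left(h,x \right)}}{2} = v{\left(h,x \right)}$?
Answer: $1908673$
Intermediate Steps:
$v{\left(S,I \right)} = 2 + 2 I S$ ($v{\left(S,I \right)} = \left(I S + I S\right) + 2 = 2 I S + 2 = 2 + 2 I S$)
$G{\left(h,x \right)} = -4 - 4 h x$ ($G{\left(h,x \right)} = - 2 \left(2 + 2 x h\right) = - 2 \left(2 + 2 h x\right) = -4 - 4 h x$)
$\left(4 + 13\right)^{2} + G{\left(-25,33 \right)} 579 = \left(4 + 13\right)^{2} + \left(-4 - \left(-100\right) 33\right) 579 = 17^{2} + \left(-4 + 3300\right) 579 = 289 + 3296 \cdot 579 = 289 + 1908384 = 1908673$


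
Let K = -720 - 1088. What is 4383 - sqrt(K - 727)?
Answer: 4383 - 13*I*sqrt(15) ≈ 4383.0 - 50.349*I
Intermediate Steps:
K = -1808
4383 - sqrt(K - 727) = 4383 - sqrt(-1808 - 727) = 4383 - sqrt(-2535) = 4383 - 13*I*sqrt(15)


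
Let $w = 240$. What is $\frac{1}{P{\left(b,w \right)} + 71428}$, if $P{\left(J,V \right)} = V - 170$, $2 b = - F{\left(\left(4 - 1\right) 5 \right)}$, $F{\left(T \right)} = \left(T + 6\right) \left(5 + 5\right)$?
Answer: $\frac{1}{71498} \approx 1.3986 \cdot 10^{-5}$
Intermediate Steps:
$F{\left(T \right)} = 60 + 10 T$ ($F{\left(T \right)} = \left(6 + T\right) 10 = 60 + 10 T$)
$b = -105$ ($b = \frac{\left(-1\right) \left(60 + 10 \left(4 - 1\right) 5\right)}{2} = \frac{\left(-1\right) \left(60 + 10 \cdot 3 \cdot 5\right)}{2} = \frac{\left(-1\right) \left(60 + 10 \cdot 15\right)}{2} = \frac{\left(-1\right) \left(60 + 150\right)}{2} = \frac{\left(-1\right) 210}{2} = \frac{1}{2} \left(-210\right) = -105$)
$P{\left(J,V \right)} = -170 + V$
$\frac{1}{P{\left(b,w \right)} + 71428} = \frac{1}{\left(-170 + 240\right) + 71428} = \frac{1}{70 + 71428} = \frac{1}{71498}$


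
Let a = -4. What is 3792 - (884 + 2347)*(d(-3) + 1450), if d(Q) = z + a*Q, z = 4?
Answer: -4732854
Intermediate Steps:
d(Q) = 4 - 4*Q
3792 - (884 + 2347)*(d(-3) + 1450) = 3792 - (884 + 2347)*((4 - 4*(-3)) + 1450) = 3792 - 3231*((4 + 12) + 1450) = 3792 - 3231*(16 + 1450) = 3792 - 3231*1466 = 3792 - 1*4736646 = 3792 - 4736646 = -4732854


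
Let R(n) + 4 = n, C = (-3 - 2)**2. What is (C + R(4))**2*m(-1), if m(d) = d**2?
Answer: 625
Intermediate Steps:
C = 25 (C = (-5)**2 = 25)
R(n) = -4 + n
(C + R(4))**2*m(-1) = (25 + (-4 + 4))**2*(-1)**2 = (25 + 0)**2*1 = 25**2*1 = 625*1 = 625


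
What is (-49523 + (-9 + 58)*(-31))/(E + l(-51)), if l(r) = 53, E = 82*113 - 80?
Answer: -51042/9239 ≈ -5.5246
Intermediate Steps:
E = 9186 (E = 9266 - 80 = 9186)
(-49523 + (-9 + 58)*(-31))/(E + l(-51)) = (-49523 + (-9 + 58)*(-31))/(9186 + 53) = (-49523 + 49*(-31))/9239 = (-49523 - 1519)*(1/9239) = -51042*1/9239 = -51042/9239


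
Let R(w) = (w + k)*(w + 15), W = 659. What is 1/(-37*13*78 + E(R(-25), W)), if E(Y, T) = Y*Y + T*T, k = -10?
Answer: 1/519263 ≈ 1.9258e-6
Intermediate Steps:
R(w) = (-10 + w)*(15 + w) (R(w) = (w - 10)*(w + 15) = (-10 + w)*(15 + w))
E(Y, T) = T² + Y² (E(Y, T) = Y² + T² = T² + Y²)
1/(-37*13*78 + E(R(-25), W)) = 1/(-37*13*78 + (659² + (-150 + (-25)² + 5*(-25))²)) = 1/(-481*78 + (434281 + (-150 + 625 - 125)²)) = 1/(-37518 + (434281 + 350²)) = 1/(-37518 + (434281 + 122500)) = 1/(-37518 + 556781) = 1/519263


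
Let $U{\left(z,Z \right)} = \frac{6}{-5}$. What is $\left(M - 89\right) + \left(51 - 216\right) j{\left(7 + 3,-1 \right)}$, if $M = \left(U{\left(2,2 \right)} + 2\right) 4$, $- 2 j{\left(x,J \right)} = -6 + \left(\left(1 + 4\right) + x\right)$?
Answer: $\frac{6567}{10} \approx 656.7$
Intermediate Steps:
$U{\left(z,Z \right)} = - \frac{6}{5}$ ($U{\left(z,Z \right)} = 6 \left(- \frac{1}{5}\right) = - \frac{6}{5}$)
$j{\left(x,J \right)} = \frac{1}{2} - \frac{x}{2}$ ($j{\left(x,J \right)} = - \frac{-6 + \left(\left(1 + 4\right) + x\right)}{2} = - \frac{-6 + \left(5 + x\right)}{2} = - \frac{-1 + x}{2} = \frac{1}{2} - \frac{x}{2}$)
$M = \frac{16}{5}$ ($M = \left(- \frac{6}{5} + 2\right) 4 = \frac{4}{5} \cdot 4 = \frac{16}{5} \approx 3.2$)
$\left(M - 89\right) + \left(51 - 216\right) j{\left(7 + 3,-1 \right)} = \left(\frac{16}{5} - 89\right) + \left(51 - 216\right) \left(\frac{1}{2} - \frac{7 + 3}{2}\right) = \left(\frac{16}{5} - 89\right) - 165 \left(\frac{1}{2} - 5\right) = - \frac{429}{5} - 165 \left(\frac{1}{2} - 5\right) = - \frac{429}{5} - - \frac{1485}{2} = - \frac{429}{5} + \frac{1485}{2} = \frac{6567}{10}$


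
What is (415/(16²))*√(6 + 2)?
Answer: 415*√2/128 ≈ 4.5851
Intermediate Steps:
(415/(16²))*√(6 + 2) = (415/256)*√8 = (415*(1/256))*(2*√2) = 415*(2*√2)/256 = 415*√2/128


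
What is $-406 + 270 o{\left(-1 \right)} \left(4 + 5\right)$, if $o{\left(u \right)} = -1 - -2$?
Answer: $2024$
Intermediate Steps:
$o{\left(u \right)} = 1$ ($o{\left(u \right)} = -1 + 2 = 1$)
$-406 + 270 o{\left(-1 \right)} \left(4 + 5\right) = -406 + 270 \cdot 1 \left(4 + 5\right) = -406 + 270 \cdot 1 \cdot 9 = -406 + 270 \cdot 9 = -406 + 2430 = 2024$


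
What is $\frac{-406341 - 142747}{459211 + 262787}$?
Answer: $- \frac{274544}{360999} \approx -0.76051$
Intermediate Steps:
$\frac{-406341 - 142747}{459211 + 262787} = - \frac{549088}{721998} = \left(-549088\right) \frac{1}{721998} = - \frac{274544}{360999}$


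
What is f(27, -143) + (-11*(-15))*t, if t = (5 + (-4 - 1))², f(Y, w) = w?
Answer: -143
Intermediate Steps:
t = 0 (t = (5 - 5)² = 0² = 0)
f(27, -143) + (-11*(-15))*t = -143 - 11*(-15)*0 = -143 + 165*0 = -143 + 0 = -143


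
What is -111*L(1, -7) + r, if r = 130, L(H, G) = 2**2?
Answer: -314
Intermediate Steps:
L(H, G) = 4
-111*L(1, -7) + r = -111*4 + 130 = -444 + 130 = -314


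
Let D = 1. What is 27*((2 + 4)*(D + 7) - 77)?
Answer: -783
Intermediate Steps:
27*((2 + 4)*(D + 7) - 77) = 27*((2 + 4)*(1 + 7) - 77) = 27*(6*8 - 77) = 27*(48 - 77) = 27*(-29) = -783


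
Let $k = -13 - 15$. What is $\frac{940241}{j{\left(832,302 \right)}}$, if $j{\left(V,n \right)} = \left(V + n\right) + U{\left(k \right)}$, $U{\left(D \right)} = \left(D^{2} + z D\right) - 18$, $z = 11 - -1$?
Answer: $\frac{940241}{1564} \approx 601.18$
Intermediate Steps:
$k = -28$
$z = 12$ ($z = 11 + 1 = 12$)
$U{\left(D \right)} = -18 + D^{2} + 12 D$ ($U{\left(D \right)} = \left(D^{2} + 12 D\right) - 18 = -18 + D^{2} + 12 D$)
$j{\left(V,n \right)} = 430 + V + n$ ($j{\left(V,n \right)} = \left(V + n\right) + \left(-18 + \left(-28\right)^{2} + 12 \left(-28\right)\right) = \left(V + n\right) - -430 = \left(V + n\right) + 430 = 430 + V + n$)
$\frac{940241}{j{\left(832,302 \right)}} = \frac{940241}{430 + 832 + 302} = \frac{940241}{1564}$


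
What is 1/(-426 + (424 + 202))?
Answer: 1/200 ≈ 0.0050000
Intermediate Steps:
1/(-426 + (424 + 202)) = 1/(-426 + 626) = 1/200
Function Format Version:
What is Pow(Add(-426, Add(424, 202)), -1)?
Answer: Rational(1, 200) ≈ 0.0050000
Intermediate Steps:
Pow(Add(-426, Add(424, 202)), -1) = Pow(Add(-426, 626), -1) = Pow(200, -1) = Rational(1, 200)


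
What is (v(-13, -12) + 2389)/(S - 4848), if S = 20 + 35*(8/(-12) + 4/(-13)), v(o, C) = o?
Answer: -46332/94811 ≈ -0.48868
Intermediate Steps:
S = -550/39 (S = 20 + 35*(8*(-1/12) + 4*(-1/13)) = 20 + 35*(-2/3 - 4/13) = 20 + 35*(-38/39) = 20 - 1330/39 = -550/39 ≈ -14.103)
(v(-13, -12) + 2389)/(S - 4848) = (-13 + 2389)/(-550/39 - 4848) = 2376/(-189622/39) = 2376*(-39/189622) = -46332/94811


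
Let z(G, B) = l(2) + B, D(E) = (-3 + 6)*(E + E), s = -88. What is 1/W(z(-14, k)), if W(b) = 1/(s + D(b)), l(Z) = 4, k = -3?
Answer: -82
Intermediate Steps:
D(E) = 6*E (D(E) = 3*(2*E) = 6*E)
z(G, B) = 4 + B
W(b) = 1/(-88 + 6*b)
1/W(z(-14, k)) = 1/(1/(2*(-44 + 3*(4 - 3)))) = 1/(1/(2*(-44 + 3*1))) = 1/(1/(2*(-44 + 3))) = 1/((½)/(-41)) = 1/((½)*(-1/41)) = 1/(-1/82) = -82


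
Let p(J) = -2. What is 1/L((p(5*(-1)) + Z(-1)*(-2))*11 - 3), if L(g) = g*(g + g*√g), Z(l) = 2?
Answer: 1/333270 - I*√69/333270 ≈ 3.0006e-6 - 2.4925e-5*I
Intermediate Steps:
L(g) = g*(g + g^(3/2))
1/L((p(5*(-1)) + Z(-1)*(-2))*11 - 3) = 1/(((-2 + 2*(-2))*11 - 3)² + ((-2 + 2*(-2))*11 - 3)^(5/2)) = 1/(((-2 - 4)*11 - 3)² + ((-2 - 4)*11 - 3)^(5/2)) = 1/((-6*11 - 3)² + (-6*11 - 3)^(5/2)) = 1/((-66 - 3)² + (-66 - 3)^(5/2)) = 1/((-69)² + (-69)^(5/2)) = 1/(4761 + 4761*I*√69)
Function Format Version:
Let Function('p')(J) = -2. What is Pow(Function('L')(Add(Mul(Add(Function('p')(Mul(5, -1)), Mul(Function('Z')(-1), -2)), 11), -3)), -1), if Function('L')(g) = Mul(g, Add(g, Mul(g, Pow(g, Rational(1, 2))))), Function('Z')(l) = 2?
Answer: Add(Rational(1, 333270), Mul(Rational(-1, 333270), I, Pow(69, Rational(1, 2)))) ≈ Add(3.0006e-6, Mul(-2.4925e-5, I))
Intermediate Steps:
Function('L')(g) = Mul(g, Add(g, Pow(g, Rational(3, 2))))
Pow(Function('L')(Add(Mul(Add(Function('p')(Mul(5, -1)), Mul(Function('Z')(-1), -2)), 11), -3)), -1) = Pow(Add(Pow(Add(Mul(Add(-2, Mul(2, -2)), 11), -3), 2), Pow(Add(Mul(Add(-2, Mul(2, -2)), 11), -3), Rational(5, 2))), -1) = Pow(Add(Pow(Add(Mul(Add(-2, -4), 11), -3), 2), Pow(Add(Mul(Add(-2, -4), 11), -3), Rational(5, 2))), -1) = Pow(Add(Pow(Add(Mul(-6, 11), -3), 2), Pow(Add(Mul(-6, 11), -3), Rational(5, 2))), -1) = Pow(Add(Pow(Add(-66, -3), 2), Pow(Add(-66, -3), Rational(5, 2))), -1) = Pow(Add(Pow(-69, 2), Pow(-69, Rational(5, 2))), -1) = Pow(Add(4761, Mul(4761, I, Pow(69, Rational(1, 2)))), -1)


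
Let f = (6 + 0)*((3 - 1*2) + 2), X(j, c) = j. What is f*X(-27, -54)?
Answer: -486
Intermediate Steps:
f = 18 (f = 6*((3 - 2) + 2) = 6*(1 + 2) = 6*3 = 18)
f*X(-27, -54) = 18*(-27) = -486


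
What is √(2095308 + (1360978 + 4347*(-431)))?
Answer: √1582729 ≈ 1258.1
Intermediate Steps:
√(2095308 + (1360978 + 4347*(-431))) = √(2095308 + (1360978 - 1873557)) = √(2095308 - 512579) = √1582729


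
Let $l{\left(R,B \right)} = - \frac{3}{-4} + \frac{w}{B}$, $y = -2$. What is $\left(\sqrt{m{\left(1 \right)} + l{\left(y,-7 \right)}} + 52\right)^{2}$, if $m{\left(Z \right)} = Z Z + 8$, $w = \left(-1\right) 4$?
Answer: $\frac{76001}{28} + \frac{884 \sqrt{7}}{7} \approx 3048.4$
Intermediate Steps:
$w = -4$
$m{\left(Z \right)} = 8 + Z^{2}$ ($m{\left(Z \right)} = Z^{2} + 8 = 8 + Z^{2}$)
$l{\left(R,B \right)} = \frac{3}{4} - \frac{4}{B}$ ($l{\left(R,B \right)} = - \frac{3}{-4} - \frac{4}{B} = \left(-3\right) \left(- \frac{1}{4}\right) - \frac{4}{B} = \frac{3}{4} - \frac{4}{B}$)
$\left(\sqrt{m{\left(1 \right)} + l{\left(y,-7 \right)}} + 52\right)^{2} = \left(\sqrt{\left(8 + 1^{2}\right) + \left(\frac{3}{4} - \frac{4}{-7}\right)} + 52\right)^{2} = \left(\sqrt{\left(8 + 1\right) + \left(\frac{3}{4} - - \frac{4}{7}\right)} + 52\right)^{2} = \left(\sqrt{9 + \left(\frac{3}{4} + \frac{4}{7}\right)} + 52\right)^{2} = \left(\sqrt{9 + \frac{37}{28}} + 52\right)^{2} = \left(\sqrt{\frac{289}{28}} + 52\right)^{2} = \left(\frac{17 \sqrt{7}}{14} + 52\right)^{2} = \left(52 + \frac{17 \sqrt{7}}{14}\right)^{2}$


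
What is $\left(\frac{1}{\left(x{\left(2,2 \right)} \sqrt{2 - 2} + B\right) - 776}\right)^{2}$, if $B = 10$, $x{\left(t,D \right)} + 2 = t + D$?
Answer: $\frac{1}{586756} \approx 1.7043 \cdot 10^{-6}$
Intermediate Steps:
$x{\left(t,D \right)} = -2 + D + t$ ($x{\left(t,D \right)} = -2 + \left(t + D\right) = -2 + \left(D + t\right) = -2 + D + t$)
$\left(\frac{1}{\left(x{\left(2,2 \right)} \sqrt{2 - 2} + B\right) - 776}\right)^{2} = \left(\frac{1}{\left(\left(-2 + 2 + 2\right) \sqrt{2 - 2} + 10\right) - 776}\right)^{2} = \left(\frac{1}{\left(2 \sqrt{0} + 10\right) - 776}\right)^{2} = \left(\frac{1}{\left(2 \cdot 0 + 10\right) - 776}\right)^{2} = \left(\frac{1}{\left(0 + 10\right) - 776}\right)^{2} = \left(\frac{1}{10 - 776}\right)^{2} = \left(\frac{1}{-766}\right)^{2} = \left(- \frac{1}{766}\right)^{2} = \frac{1}{586756}$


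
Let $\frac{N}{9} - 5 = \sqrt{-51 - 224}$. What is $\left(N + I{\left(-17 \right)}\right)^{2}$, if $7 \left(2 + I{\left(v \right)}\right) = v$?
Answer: $- \frac{1010819}{49} + \frac{25560 i \sqrt{11}}{7} \approx -20629.0 + 12110.0 i$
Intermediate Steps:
$I{\left(v \right)} = -2 + \frac{v}{7}$
$N = 45 + 45 i \sqrt{11}$ ($N = 45 + 9 \sqrt{-51 - 224} = 45 + 9 \sqrt{-275} = 45 + 9 \cdot 5 i \sqrt{11} = 45 + 45 i \sqrt{11} \approx 45.0 + 149.25 i$)
$\left(N + I{\left(-17 \right)}\right)^{2} = \left(\left(45 + 45 i \sqrt{11}\right) + \left(-2 + \frac{1}{7} \left(-17\right)\right)\right)^{2} = \left(\left(45 + 45 i \sqrt{11}\right) - \frac{31}{7}\right)^{2} = \left(\frac{284}{7} + 45 i \sqrt{11}\right)^{2}$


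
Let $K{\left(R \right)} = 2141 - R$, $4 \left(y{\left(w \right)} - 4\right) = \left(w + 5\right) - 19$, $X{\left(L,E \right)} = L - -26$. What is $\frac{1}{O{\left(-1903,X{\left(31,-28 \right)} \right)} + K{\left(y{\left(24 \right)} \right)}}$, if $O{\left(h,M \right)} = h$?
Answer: $\frac{2}{463} \approx 0.0043197$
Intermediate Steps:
$X{\left(L,E \right)} = 26 + L$ ($X{\left(L,E \right)} = L + 26 = 26 + L$)
$y{\left(w \right)} = \frac{1}{2} + \frac{w}{4}$ ($y{\left(w \right)} = 4 + \frac{\left(w + 5\right) - 19}{4} = 4 + \frac{\left(5 + w\right) - 19}{4} = 4 + \frac{-14 + w}{4} = 4 + \left(- \frac{7}{2} + \frac{w}{4}\right) = \frac{1}{2} + \frac{w}{4}$)
$\frac{1}{O{\left(-1903,X{\left(31,-28 \right)} \right)} + K{\left(y{\left(24 \right)} \right)}} = \frac{1}{-1903 + \left(2141 - \left(\frac{1}{2} + \frac{1}{4} \cdot 24\right)\right)} = \frac{1}{-1903 + \left(2141 - \left(\frac{1}{2} + 6\right)\right)} = \frac{1}{-1903 + \left(2141 - \frac{13}{2}\right)} = \frac{1}{-1903 + \frac{4269}{2}} = \frac{1}{\frac{463}{2}} = \frac{2}{463}$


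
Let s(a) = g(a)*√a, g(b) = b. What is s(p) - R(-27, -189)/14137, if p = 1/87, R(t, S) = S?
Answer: 189/14137 + √87/7569 ≈ 0.014601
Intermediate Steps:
p = 1/87 ≈ 0.011494
s(a) = a^(3/2) (s(a) = a*√a = a^(3/2))
s(p) - R(-27, -189)/14137 = (1/87)^(3/2) - (-189)/14137 = √87/7569 - (-189)/14137 = √87/7569 - 1*(-189/14137) = √87/7569 + 189/14137 = 189/14137 + √87/7569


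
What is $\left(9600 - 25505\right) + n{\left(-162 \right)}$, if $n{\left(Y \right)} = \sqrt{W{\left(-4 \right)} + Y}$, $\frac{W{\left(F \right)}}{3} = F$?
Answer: $-15905 + i \sqrt{174} \approx -15905.0 + 13.191 i$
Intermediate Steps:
$W{\left(F \right)} = 3 F$
$n{\left(Y \right)} = \sqrt{-12 + Y}$ ($n{\left(Y \right)} = \sqrt{3 \left(-4\right) + Y} = \sqrt{-12 + Y}$)
$\left(9600 - 25505\right) + n{\left(-162 \right)} = \left(9600 - 25505\right) + \sqrt{-12 - 162} = -15905 + \sqrt{-174} = -15905 + i \sqrt{174}$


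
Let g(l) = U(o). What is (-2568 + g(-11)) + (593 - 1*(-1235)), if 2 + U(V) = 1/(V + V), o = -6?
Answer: -8905/12 ≈ -742.08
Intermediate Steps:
U(V) = -2 + 1/(2*V) (U(V) = -2 + 1/(V + V) = -2 + 1/(2*V))
g(l) = -25/12 (g(l) = -2 + (1/2)/(-6) = -2 + (1/2)*(-1/6) = -2 - 1/12 = -25/12)
(-2568 + g(-11)) + (593 - 1*(-1235)) = (-2568 - 25/12) + (593 - 1*(-1235)) = -30841/12 + (593 + 1235) = -30841/12 + 1828 = -8905/12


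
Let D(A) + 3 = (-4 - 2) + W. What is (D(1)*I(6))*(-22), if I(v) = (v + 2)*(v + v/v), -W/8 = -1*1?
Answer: 1232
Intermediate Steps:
W = 8 (W = -(-8) = -8*(-1) = 8)
I(v) = (1 + v)*(2 + v) (I(v) = (2 + v)*(v + 1) = (2 + v)*(1 + v) = (1 + v)*(2 + v))
D(A) = -1 (D(A) = -3 + ((-4 - 2) + 8) = -3 + (-6 + 8) = -3 + 2 = -1)
(D(1)*I(6))*(-22) = -(2 + 6² + 3*6)*(-22) = -(2 + 36 + 18)*(-22) = -1*56*(-22) = -56*(-22) = 1232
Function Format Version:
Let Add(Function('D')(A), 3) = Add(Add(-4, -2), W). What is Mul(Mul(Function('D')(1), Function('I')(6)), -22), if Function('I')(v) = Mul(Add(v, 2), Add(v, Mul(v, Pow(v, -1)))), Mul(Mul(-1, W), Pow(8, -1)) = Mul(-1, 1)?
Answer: 1232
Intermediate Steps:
W = 8 (W = Mul(-8, Mul(-1, 1)) = Mul(-8, -1) = 8)
Function('I')(v) = Mul(Add(1, v), Add(2, v)) (Function('I')(v) = Mul(Add(2, v), Add(v, 1)) = Mul(Add(2, v), Add(1, v)) = Mul(Add(1, v), Add(2, v)))
Function('D')(A) = -1 (Function('D')(A) = Add(-3, Add(Add(-4, -2), 8)) = Add(-3, Add(-6, 8)) = Add(-3, 2) = -1)
Mul(Mul(Function('D')(1), Function('I')(6)), -22) = Mul(Mul(-1, Add(2, Pow(6, 2), Mul(3, 6))), -22) = Mul(Mul(-1, Add(2, 36, 18)), -22) = Mul(Mul(-1, 56), -22) = Mul(-56, -22) = 1232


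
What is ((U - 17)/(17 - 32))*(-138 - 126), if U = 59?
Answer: 3696/5 ≈ 739.20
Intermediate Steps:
((U - 17)/(17 - 32))*(-138 - 126) = ((59 - 17)/(17 - 32))*(-138 - 126) = (42/(-15))*(-264) = (42*(-1/15))*(-264) = -14/5*(-264) = 3696/5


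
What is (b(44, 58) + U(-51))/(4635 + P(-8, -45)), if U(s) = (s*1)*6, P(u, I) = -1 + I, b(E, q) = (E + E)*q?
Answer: 4798/4589 ≈ 1.0455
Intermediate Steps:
b(E, q) = 2*E*q (b(E, q) = (2*E)*q = 2*E*q)
U(s) = 6*s (U(s) = s*6 = 6*s)
(b(44, 58) + U(-51))/(4635 + P(-8, -45)) = (2*44*58 + 6*(-51))/(4635 + (-1 - 45)) = (5104 - 306)/(4635 - 46) = 4798/4589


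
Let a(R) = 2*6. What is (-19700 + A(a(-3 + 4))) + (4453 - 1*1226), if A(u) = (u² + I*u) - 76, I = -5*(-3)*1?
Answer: -16225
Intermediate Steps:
a(R) = 12
I = 15 (I = 15*1 = 15)
A(u) = -76 + u² + 15*u (A(u) = (u² + 15*u) - 76 = -76 + u² + 15*u)
(-19700 + A(a(-3 + 4))) + (4453 - 1*1226) = (-19700 + (-76 + 12² + 15*12)) + (4453 - 1*1226) = (-19700 + (-76 + 144 + 180)) + (4453 - 1226) = (-19700 + 248) + 3227 = -19452 + 3227 = -16225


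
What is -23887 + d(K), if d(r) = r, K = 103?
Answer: -23784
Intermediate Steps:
-23887 + d(K) = -23887 + 103 = -23784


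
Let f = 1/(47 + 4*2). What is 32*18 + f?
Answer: 31681/55 ≈ 576.02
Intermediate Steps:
f = 1/55 (f = 1/(47 + 8) = 1/55 ≈ 0.018182)
32*18 + f = 32*18 + 1/55 = 576 + 1/55 = 31681/55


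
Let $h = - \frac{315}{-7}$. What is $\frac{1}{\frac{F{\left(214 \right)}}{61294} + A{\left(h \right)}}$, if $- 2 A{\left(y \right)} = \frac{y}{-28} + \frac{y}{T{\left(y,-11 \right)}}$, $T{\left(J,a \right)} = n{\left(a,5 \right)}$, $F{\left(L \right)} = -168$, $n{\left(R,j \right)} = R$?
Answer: $\frac{18878552}{53733741} \approx 0.35134$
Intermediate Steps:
$T{\left(J,a \right)} = a$
$h = 45$ ($h = \left(-315\right) \left(- \frac{1}{7}\right) = 45$)
$A{\left(y \right)} = \frac{39 y}{616}$ ($A{\left(y \right)} = - \frac{\frac{y}{-28} + \frac{y}{-11}}{2} = - \frac{y \left(- \frac{1}{28}\right) + y \left(- \frac{1}{11}\right)}{2} = - \frac{- \frac{y}{28} - \frac{y}{11}}{2} = - \frac{\left(- \frac{39}{308}\right) y}{2} = \frac{39 y}{616}$)
$\frac{1}{\frac{F{\left(214 \right)}}{61294} + A{\left(h \right)}} = \frac{1}{- \frac{168}{61294} + \frac{39}{616} \cdot 45} = \frac{1}{\left(-168\right) \frac{1}{61294} + \frac{1755}{616}} = \frac{1}{- \frac{84}{30647} + \frac{1755}{616}} = \frac{1}{\frac{53733741}{18878552}} = \frac{18878552}{53733741}$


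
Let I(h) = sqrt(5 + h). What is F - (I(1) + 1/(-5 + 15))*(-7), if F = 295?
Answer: 2957/10 + 7*sqrt(6) ≈ 312.85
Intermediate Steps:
F - (I(1) + 1/(-5 + 15))*(-7) = 295 - (sqrt(5 + 1) + 1/(-5 + 15))*(-7) = 295 - (sqrt(6) + 1/10)*(-7) = 295 - (1/10 + sqrt(6))*(-7) = 295 - (-7/10 - 7*sqrt(6)) = 295 + (7/10 + 7*sqrt(6)) = 2957/10 + 7*sqrt(6)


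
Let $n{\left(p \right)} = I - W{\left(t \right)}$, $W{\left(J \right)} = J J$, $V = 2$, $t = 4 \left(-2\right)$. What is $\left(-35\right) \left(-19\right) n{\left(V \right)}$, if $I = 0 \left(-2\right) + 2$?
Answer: $-41230$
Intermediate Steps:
$t = -8$
$W{\left(J \right)} = J^{2}$
$I = 2$ ($I = 0 + 2 = 2$)
$n{\left(p \right)} = -62$ ($n{\left(p \right)} = 2 - \left(-8\right)^{2} = 2 - 64 = -62$)
$\left(-35\right) \left(-19\right) n{\left(V \right)} = \left(-35\right) \left(-19\right) \left(-62\right) = 665 \left(-62\right) = -41230$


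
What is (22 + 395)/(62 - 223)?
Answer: -417/161 ≈ -2.5901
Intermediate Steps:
(22 + 395)/(62 - 223) = 417/(-161) = 417*(-1/161) = -417/161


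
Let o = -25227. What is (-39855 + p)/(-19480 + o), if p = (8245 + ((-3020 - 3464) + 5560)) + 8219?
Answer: 24315/44707 ≈ 0.54387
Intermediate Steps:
p = 15540 (p = (8245 + (-6484 + 5560)) + 8219 = (8245 - 924) + 8219 = 7321 + 8219 = 15540)
(-39855 + p)/(-19480 + o) = (-39855 + 15540)/(-19480 - 25227) = -24315/(-44707) = -24315*(-1/44707) = 24315/44707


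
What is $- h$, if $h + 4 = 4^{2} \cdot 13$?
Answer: $-204$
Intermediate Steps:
$h = 204$ ($h = -4 + 4^{2} \cdot 13 = -4 + 16 \cdot 13 = -4 + 208 = 204$)
$- h = \left(-1\right) 204 = -204$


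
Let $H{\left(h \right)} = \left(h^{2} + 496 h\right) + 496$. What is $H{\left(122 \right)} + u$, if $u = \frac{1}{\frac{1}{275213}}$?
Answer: $351105$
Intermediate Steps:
$H{\left(h \right)} = 496 + h^{2} + 496 h$
$u = 275213$ ($u = \frac{1}{\frac{1}{275213}} = 275213$)
$H{\left(122 \right)} + u = \left(496 + 122^{2} + 496 \cdot 122\right) + 275213 = \left(496 + 14884 + 60512\right) + 275213 = 75892 + 275213 = 351105$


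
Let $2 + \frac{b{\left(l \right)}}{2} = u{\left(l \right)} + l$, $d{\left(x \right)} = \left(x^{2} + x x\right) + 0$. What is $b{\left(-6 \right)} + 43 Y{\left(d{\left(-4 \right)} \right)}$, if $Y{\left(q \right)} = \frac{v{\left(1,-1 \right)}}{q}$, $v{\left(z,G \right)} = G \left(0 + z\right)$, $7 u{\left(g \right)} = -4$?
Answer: $- \frac{4141}{224} \approx -18.487$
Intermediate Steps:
$u{\left(g \right)} = - \frac{4}{7}$ ($u{\left(g \right)} = \frac{1}{7} \left(-4\right) = - \frac{4}{7}$)
$d{\left(x \right)} = 2 x^{2}$ ($d{\left(x \right)} = \left(x^{2} + x^{2}\right) + 0 = 2 x^{2} + 0 = 2 x^{2}$)
$v{\left(z,G \right)} = G z$
$Y{\left(q \right)} = - \frac{1}{q}$ ($Y{\left(q \right)} = \frac{\left(-1\right) 1}{q} = - \frac{1}{q}$)
$b{\left(l \right)} = - \frac{36}{7} + 2 l$ ($b{\left(l \right)} = -4 + 2 \left(- \frac{4}{7} + l\right) = -4 + \left(- \frac{8}{7} + 2 l\right) = - \frac{36}{7} + 2 l$)
$b{\left(-6 \right)} + 43 Y{\left(d{\left(-4 \right)} \right)} = \left(- \frac{36}{7} + 2 \left(-6\right)\right) + 43 \left(- \frac{1}{2 \left(-4\right)^{2}}\right) = \left(- \frac{36}{7} - 12\right) + 43 \left(- \frac{1}{2 \cdot 16}\right) = - \frac{120}{7} + 43 \left(- \frac{1}{32}\right) = - \frac{120}{7} - \frac{43}{32} = - \frac{4141}{224}$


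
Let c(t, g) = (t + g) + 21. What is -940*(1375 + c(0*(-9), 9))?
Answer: -1320700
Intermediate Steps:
c(t, g) = 21 + g + t (c(t, g) = (g + t) + 21 = 21 + g + t)
-940*(1375 + c(0*(-9), 9)) = -940*(1375 + (21 + 9 + 0*(-9))) = -940*(1375 + (21 + 9 + 0)) = -940*(1375 + 30) = -940*1405 = -1320700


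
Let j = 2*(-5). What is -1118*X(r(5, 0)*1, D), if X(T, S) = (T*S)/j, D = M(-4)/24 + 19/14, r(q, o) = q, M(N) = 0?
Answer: 10621/14 ≈ 758.64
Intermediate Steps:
j = -10
D = 19/14 (D = 0/24 + 19/14 = 0*(1/24) + 19*(1/14) = 0 + 19/14 = 19/14 ≈ 1.3571)
X(T, S) = -S*T/10 (X(T, S) = (T*S)/(-10) = (S*T)*(-⅒) = -S*T/10)
-1118*X(r(5, 0)*1, D) = -(-559)*19*5*1/(5*14) = -(-559)*19*5/(5*14) = -1118*(-19/28) = 10621/14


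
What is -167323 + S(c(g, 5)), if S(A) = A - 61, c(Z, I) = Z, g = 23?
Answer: -167361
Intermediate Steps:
S(A) = -61 + A
-167323 + S(c(g, 5)) = -167323 + (-61 + 23) = -167323 - 38 = -167361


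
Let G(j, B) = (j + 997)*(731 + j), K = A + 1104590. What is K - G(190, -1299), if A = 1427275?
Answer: 1438638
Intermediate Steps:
K = 2531865 (K = 1427275 + 1104590 = 2531865)
G(j, B) = (731 + j)*(997 + j) (G(j, B) = (997 + j)*(731 + j) = (731 + j)*(997 + j))
K - G(190, -1299) = 2531865 - (728807 + 190**2 + 1728*190) = 2531865 - (728807 + 36100 + 328320) = 2531865 - 1*1093227 = 2531865 - 1093227 = 1438638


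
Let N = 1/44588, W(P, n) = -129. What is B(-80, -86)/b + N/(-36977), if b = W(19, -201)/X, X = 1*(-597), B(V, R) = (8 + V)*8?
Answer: -188984082081067/70895410468 ≈ -2665.7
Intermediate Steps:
B(V, R) = 64 + 8*V
X = -597
b = 43/199 (b = -129/(-597) = -129*(-1/597) = 43/199 ≈ 0.21608)
N = 1/44588 ≈ 2.2428e-5
B(-80, -86)/b + N/(-36977) = (64 + 8*(-80))/(43/199) + (1/44588)/(-36977) = (64 - 640)*(199/43) + (1/44588)*(-1/36977) = -576*199/43 - 1/1648730476 = -114624/43 - 1/1648730476 = -188984082081067/70895410468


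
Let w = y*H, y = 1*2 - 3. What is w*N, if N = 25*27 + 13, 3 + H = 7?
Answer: -2752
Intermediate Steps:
H = 4 (H = -3 + 7 = 4)
y = -1 (y = 2 - 3 = -1)
w = -4 (w = -1*4 = -4)
N = 688 (N = 675 + 13 = 688)
w*N = -4*688 = -2752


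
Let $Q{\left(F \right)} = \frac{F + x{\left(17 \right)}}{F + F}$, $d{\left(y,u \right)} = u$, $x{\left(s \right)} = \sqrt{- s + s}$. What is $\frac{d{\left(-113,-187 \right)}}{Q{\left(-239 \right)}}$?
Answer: $-374$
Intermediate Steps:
$x{\left(s \right)} = 0$ ($x{\left(s \right)} = \sqrt{0} = 0$)
$Q{\left(F \right)} = \frac{1}{2}$ ($Q{\left(F \right)} = \frac{F + 0}{F + F} = \frac{F}{2 F} = F \frac{1}{2 F} = \frac{1}{2}$)
$\frac{d{\left(-113,-187 \right)}}{Q{\left(-239 \right)}} = - 187 \frac{1}{\frac{1}{2}} = \left(-187\right) 2 = -374$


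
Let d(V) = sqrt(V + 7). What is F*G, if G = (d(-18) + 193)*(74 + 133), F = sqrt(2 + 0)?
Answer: 207*sqrt(2)*(193 + I*sqrt(11)) ≈ 56499.0 + 970.92*I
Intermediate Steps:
d(V) = sqrt(7 + V)
F = sqrt(2) ≈ 1.4142
G = 39951 + 207*I*sqrt(11) (G = (sqrt(7 - 18) + 193)*(74 + 133) = (sqrt(-11) + 193)*207 = (I*sqrt(11) + 193)*207 = (193 + I*sqrt(11))*207 = 39951 + 207*I*sqrt(11) ≈ 39951.0 + 686.54*I)
F*G = sqrt(2)*(39951 + 207*I*sqrt(11))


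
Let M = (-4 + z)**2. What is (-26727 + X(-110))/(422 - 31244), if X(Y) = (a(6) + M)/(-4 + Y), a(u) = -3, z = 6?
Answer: 276989/319428 ≈ 0.86714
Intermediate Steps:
M = 4 (M = (-4 + 6)**2 = 2**2 = 4)
X(Y) = 1/(-4 + Y) (X(Y) = (-3 + 4)/(-4 + Y) = 1/(-4 + Y))
(-26727 + X(-110))/(422 - 31244) = (-26727 + 1/(-4 - 110))/(422 - 31244) = (-26727 + 1/(-114))/(-30822) = (-26727 - 1/114)*(-1/30822) = -3046879/114*(-1/30822) = 276989/319428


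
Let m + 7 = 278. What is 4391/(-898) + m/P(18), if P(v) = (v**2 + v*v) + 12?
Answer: -1327351/296340 ≈ -4.4791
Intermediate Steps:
m = 271 (m = -7 + 278 = 271)
P(v) = 12 + 2*v**2 (P(v) = (v**2 + v**2) + 12 = 2*v**2 + 12 = 12 + 2*v**2)
4391/(-898) + m/P(18) = 4391/(-898) + 271/(12 + 2*18**2) = 4391*(-1/898) + 271/(12 + 2*324) = -4391/898 + 271/(12 + 648) = -4391/898 + 271/660 = -1327351/296340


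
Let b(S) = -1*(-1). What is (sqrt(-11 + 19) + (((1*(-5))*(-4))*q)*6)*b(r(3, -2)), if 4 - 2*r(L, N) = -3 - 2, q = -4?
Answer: -480 + 2*sqrt(2) ≈ -477.17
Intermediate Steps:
r(L, N) = 9/2 (r(L, N) = 2 - (-3 - 2)/2 = 2 - 1/2*(-5) = 2 + 5/2 = 9/2)
b(S) = 1
(sqrt(-11 + 19) + (((1*(-5))*(-4))*q)*6)*b(r(3, -2)) = (sqrt(-11 + 19) + (((1*(-5))*(-4))*(-4))*6)*1 = (sqrt(8) + (-5*(-4)*(-4))*6)*1 = (2*sqrt(2) + (20*(-4))*6)*1 = (2*sqrt(2) - 80*6)*1 = (2*sqrt(2) - 480)*1 = (-480 + 2*sqrt(2))*1 = -480 + 2*sqrt(2)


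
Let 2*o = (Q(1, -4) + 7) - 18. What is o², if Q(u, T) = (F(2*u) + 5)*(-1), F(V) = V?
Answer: 81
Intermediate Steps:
Q(u, T) = -5 - 2*u (Q(u, T) = (2*u + 5)*(-1) = (5 + 2*u)*(-1) = -5 - 2*u)
o = -9 (o = (((-5 - 2*1) + 7) - 18)/2 = (((-5 - 2) + 7) - 18)/2 = ((-7 + 7) - 18)/2 = (0 - 18)/2 = (½)*(-18) = -9)
o² = (-9)² = 81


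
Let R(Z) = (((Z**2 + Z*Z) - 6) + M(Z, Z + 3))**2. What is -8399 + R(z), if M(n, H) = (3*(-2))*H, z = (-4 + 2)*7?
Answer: 195905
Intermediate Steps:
z = -14 (z = -2*7 = -14)
M(n, H) = -6*H
R(Z) = (-24 - 6*Z + 2*Z**2)**2 (R(Z) = (((Z**2 + Z*Z) - 6) - 6*(Z + 3))**2 = (((Z**2 + Z**2) - 6) - 6*(3 + Z))**2 = ((2*Z**2 - 6) + (-18 - 6*Z))**2 = ((-6 + 2*Z**2) + (-18 - 6*Z))**2 = (-24 - 6*Z + 2*Z**2)**2)
-8399 + R(z) = -8399 + 4*(12 - 1*(-14)**2 + 3*(-14))**2 = -8399 + 4*(12 - 1*196 - 42)**2 = -8399 + 4*(12 - 196 - 42)**2 = -8399 + 4*(-226)**2 = -8399 + 4*51076 = -8399 + 204304 = 195905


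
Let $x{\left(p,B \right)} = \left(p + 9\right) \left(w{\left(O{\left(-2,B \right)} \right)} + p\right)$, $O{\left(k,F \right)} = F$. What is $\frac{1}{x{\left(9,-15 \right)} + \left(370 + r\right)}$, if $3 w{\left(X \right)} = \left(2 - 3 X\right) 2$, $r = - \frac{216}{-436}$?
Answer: $\frac{109}{119518} \approx 0.000912$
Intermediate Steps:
$r = \frac{54}{109}$ ($r = \left(-216\right) \left(- \frac{1}{436}\right) = \frac{54}{109} \approx 0.49541$)
$w{\left(X \right)} = \frac{4}{3} - 2 X$ ($w{\left(X \right)} = \frac{\left(2 - 3 X\right) 2}{3} = \frac{4 - 6 X}{3} = \frac{4}{3} - 2 X$)
$x{\left(p,B \right)} = \left(9 + p\right) \left(\frac{4}{3} + p - 2 B\right)$ ($x{\left(p,B \right)} = \left(p + 9\right) \left(\left(\frac{4}{3} - 2 B\right) + p\right) = \left(9 + p\right) \left(\frac{4}{3} + p - 2 B\right)$)
$\frac{1}{x{\left(9,-15 \right)} + \left(370 + r\right)} = \frac{1}{\left(12 + 9^{2} - -270 + \frac{31}{3} \cdot 9 - \left(-30\right) 9\right) + \left(370 + \frac{54}{109}\right)} = \frac{1}{\left(12 + 81 + 270 + 93 + 270\right) + \frac{40384}{109}} = \frac{1}{726 + \frac{40384}{109}} = \frac{1}{\frac{119518}{109}} = \frac{109}{119518}$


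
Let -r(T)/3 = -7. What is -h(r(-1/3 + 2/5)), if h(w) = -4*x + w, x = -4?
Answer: -37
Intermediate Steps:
r(T) = 21 (r(T) = -3*(-7) = 21)
h(w) = 16 + w (h(w) = -4*(-4) + w = 16 + w)
-h(r(-1/3 + 2/5)) = -(16 + 21) = -1*37 = -37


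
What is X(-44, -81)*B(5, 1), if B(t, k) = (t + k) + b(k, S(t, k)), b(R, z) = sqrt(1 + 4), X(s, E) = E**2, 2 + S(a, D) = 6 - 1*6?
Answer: 39366 + 6561*sqrt(5) ≈ 54037.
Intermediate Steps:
S(a, D) = -2 (S(a, D) = -2 + (6 - 1*6) = -2 + (6 - 6) = -2 + 0 = -2)
b(R, z) = sqrt(5)
B(t, k) = k + t + sqrt(5) (B(t, k) = (t + k) + sqrt(5) = (k + t) + sqrt(5) = k + t + sqrt(5))
X(-44, -81)*B(5, 1) = (-81)**2*(1 + 5 + sqrt(5)) = 6561*(6 + sqrt(5)) = 39366 + 6561*sqrt(5)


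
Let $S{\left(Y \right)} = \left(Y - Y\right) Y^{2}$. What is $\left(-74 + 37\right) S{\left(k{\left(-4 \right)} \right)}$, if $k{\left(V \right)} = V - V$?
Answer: $0$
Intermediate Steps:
$k{\left(V \right)} = 0$
$S{\left(Y \right)} = 0$ ($S{\left(Y \right)} = 0 Y^{2} = 0$)
$\left(-74 + 37\right) S{\left(k{\left(-4 \right)} \right)} = \left(-74 + 37\right) 0 = \left(-37\right) 0 = 0$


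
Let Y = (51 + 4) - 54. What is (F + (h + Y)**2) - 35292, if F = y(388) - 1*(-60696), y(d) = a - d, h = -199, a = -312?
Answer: 63908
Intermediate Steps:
Y = 1 (Y = 55 - 54 = 1)
y(d) = -312 - d
F = 59996 (F = (-312 - 1*388) - 1*(-60696) = (-312 - 388) + 60696 = -700 + 60696 = 59996)
(F + (h + Y)**2) - 35292 = (59996 + (-199 + 1)**2) - 35292 = (59996 + (-198)**2) - 35292 = (59996 + 39204) - 35292 = 99200 - 35292 = 63908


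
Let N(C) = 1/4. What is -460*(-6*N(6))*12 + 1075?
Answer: 9355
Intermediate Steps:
N(C) = ¼
-460*(-6*N(6))*12 + 1075 = -460*(-6*¼)*12 + 1075 = -(-690)*12 + 1075 = -460*(-18) + 1075 = 8280 + 1075 = 9355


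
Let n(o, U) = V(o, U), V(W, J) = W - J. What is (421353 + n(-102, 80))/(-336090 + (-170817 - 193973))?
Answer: -421171/700880 ≈ -0.60092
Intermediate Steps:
n(o, U) = o - U
(421353 + n(-102, 80))/(-336090 + (-170817 - 193973)) = (421353 + (-102 - 1*80))/(-336090 + (-170817 - 193973)) = (421353 + (-102 - 80))/(-336090 - 364790) = (421353 - 182)/(-700880) = 421171*(-1/700880) = -421171/700880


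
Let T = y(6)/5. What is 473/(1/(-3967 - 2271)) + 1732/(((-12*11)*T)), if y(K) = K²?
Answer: -3505284077/1188 ≈ -2.9506e+6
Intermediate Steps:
T = 36/5 (T = 6²/5 = 36*(⅕) = 36/5 ≈ 7.2000)
473/(1/(-3967 - 2271)) + 1732/(((-12*11)*T)) = 473/(1/(-3967 - 2271)) + 1732/((-12*11*(36/5))) = 473/(1/(-6238)) + 1732/((-132*36/5)) = 473/(-1/6238) + 1732/(-4752/5) = 473*(-6238) + 1732*(-5/4752) = -2950574 - 2165/1188 = -3505284077/1188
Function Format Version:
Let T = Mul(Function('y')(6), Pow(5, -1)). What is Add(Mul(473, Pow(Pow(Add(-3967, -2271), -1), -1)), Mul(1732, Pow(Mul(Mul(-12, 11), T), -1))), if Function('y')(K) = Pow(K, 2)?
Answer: Rational(-3505284077, 1188) ≈ -2.9506e+6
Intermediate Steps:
T = Rational(36, 5) (T = Mul(Pow(6, 2), Pow(5, -1)) = Mul(36, Rational(1, 5)) = Rational(36, 5) ≈ 7.2000)
Add(Mul(473, Pow(Pow(Add(-3967, -2271), -1), -1)), Mul(1732, Pow(Mul(Mul(-12, 11), T), -1))) = Add(Mul(473, Pow(Pow(Add(-3967, -2271), -1), -1)), Mul(1732, Pow(Mul(Mul(-12, 11), Rational(36, 5)), -1))) = Add(Mul(473, Pow(Pow(-6238, -1), -1)), Mul(1732, Pow(Mul(-132, Rational(36, 5)), -1))) = Add(Mul(473, Pow(Rational(-1, 6238), -1)), Mul(1732, Pow(Rational(-4752, 5), -1))) = Add(Mul(473, -6238), Mul(1732, Rational(-5, 4752))) = Add(-2950574, Rational(-2165, 1188)) = Rational(-3505284077, 1188)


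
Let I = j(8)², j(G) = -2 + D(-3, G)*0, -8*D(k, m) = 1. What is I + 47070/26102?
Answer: 75739/13051 ≈ 5.8033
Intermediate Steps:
D(k, m) = -⅛ (D(k, m) = -⅛*1 = -⅛)
j(G) = -2 (j(G) = -2 - ⅛*0 = -2 + 0 = -2)
I = 4 (I = (-2)² = 4)
I + 47070/26102 = 4 + 47070/26102 = 4 + 47070*(1/26102) = 4 + 23535/13051 = 75739/13051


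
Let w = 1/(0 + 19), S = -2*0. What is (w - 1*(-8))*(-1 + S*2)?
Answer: -153/19 ≈ -8.0526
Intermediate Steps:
S = 0
w = 1/19 ≈ 0.052632
(w - 1*(-8))*(-1 + S*2) = (1/19 - 1*(-8))*(-1 + 0*2) = (1/19 + 8)*(-1 + 0) = (153/19)*(-1) = -153/19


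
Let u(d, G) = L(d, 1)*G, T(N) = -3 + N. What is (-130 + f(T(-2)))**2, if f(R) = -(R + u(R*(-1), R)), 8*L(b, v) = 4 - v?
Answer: 970225/64 ≈ 15160.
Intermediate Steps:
L(b, v) = 1/2 - v/8 (L(b, v) = (4 - v)/8 = 1/2 - v/8)
u(d, G) = 3*G/8 (u(d, G) = (1/2 - 1/8*1)*G = (1/2 - 1/8)*G = 3*G/8)
f(R) = -11*R/8 (f(R) = -(R + 3*R/8) = -11*R/8)
(-130 + f(T(-2)))**2 = (-130 - 11*(-3 - 2)/8)**2 = (-130 - 11/8*(-5))**2 = (-130 + 55/8)**2 = (-985/8)**2 = 970225/64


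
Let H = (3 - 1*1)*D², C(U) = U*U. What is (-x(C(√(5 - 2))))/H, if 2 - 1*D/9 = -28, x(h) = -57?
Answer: 19/48600 ≈ 0.00039095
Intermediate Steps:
C(U) = U²
D = 270 (D = 18 - 9*(-28) = 18 + 252 = 270)
H = 145800 (H = (3 - 1*1)*270² = (3 - 1)*72900 = 2*72900 = 145800)
(-x(C(√(5 - 2))))/H = -1*(-57)/145800 = 57*(1/145800) = 19/48600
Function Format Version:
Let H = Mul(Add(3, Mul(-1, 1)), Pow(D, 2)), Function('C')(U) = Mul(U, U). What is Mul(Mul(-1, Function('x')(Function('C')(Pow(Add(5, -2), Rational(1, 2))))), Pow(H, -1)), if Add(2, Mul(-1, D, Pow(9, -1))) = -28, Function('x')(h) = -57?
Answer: Rational(19, 48600) ≈ 0.00039095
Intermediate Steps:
Function('C')(U) = Pow(U, 2)
D = 270 (D = Add(18, Mul(-9, -28)) = Add(18, 252) = 270)
H = 145800 (H = Mul(Add(3, Mul(-1, 1)), Pow(270, 2)) = Mul(Add(3, -1), 72900) = Mul(2, 72900) = 145800)
Mul(Mul(-1, Function('x')(Function('C')(Pow(Add(5, -2), Rational(1, 2))))), Pow(H, -1)) = Mul(Mul(-1, -57), Pow(145800, -1)) = Mul(57, Rational(1, 145800)) = Rational(19, 48600)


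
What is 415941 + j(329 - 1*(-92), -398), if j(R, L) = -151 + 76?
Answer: 415866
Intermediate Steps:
j(R, L) = -75
415941 + j(329 - 1*(-92), -398) = 415941 - 75 = 415866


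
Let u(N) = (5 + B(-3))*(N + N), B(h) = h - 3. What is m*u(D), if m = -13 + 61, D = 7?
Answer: -672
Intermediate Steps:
B(h) = -3 + h
m = 48
u(N) = -2*N (u(N) = (5 + (-3 - 3))*(N + N) = (5 - 6)*(2*N) = -2*N)
m*u(D) = 48*(-2*7) = 48*(-14) = -672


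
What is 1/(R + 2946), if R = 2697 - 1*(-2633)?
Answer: 1/8276 ≈ 0.00012083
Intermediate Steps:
R = 5330 (R = 2697 + 2633 = 5330)
1/(R + 2946) = 1/(5330 + 2946) = 1/8276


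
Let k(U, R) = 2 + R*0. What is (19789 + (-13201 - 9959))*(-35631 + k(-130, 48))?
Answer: 120105359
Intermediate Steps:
k(U, R) = 2 (k(U, R) = 2 + 0 = 2)
(19789 + (-13201 - 9959))*(-35631 + k(-130, 48)) = (19789 + (-13201 - 9959))*(-35631 + 2) = (19789 - 23160)*(-35629) = -3371*(-35629) = 120105359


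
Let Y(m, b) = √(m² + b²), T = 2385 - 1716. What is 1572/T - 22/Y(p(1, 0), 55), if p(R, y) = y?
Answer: 2174/1115 ≈ 1.9498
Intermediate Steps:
T = 669
Y(m, b) = √(b² + m²)
1572/T - 22/Y(p(1, 0), 55) = 1572/669 - 22/√(55² + 0²) = 1572*(1/669) - 22/√(3025 + 0) = 524/223 - 22/(√3025) = 524/223 - 22/55 = 524/223 - 22*1/55 = 524/223 - ⅖ = 2174/1115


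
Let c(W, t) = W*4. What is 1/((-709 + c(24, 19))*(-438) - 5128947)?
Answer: -1/4860453 ≈ -2.0574e-7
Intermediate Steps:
c(W, t) = 4*W
1/((-709 + c(24, 19))*(-438) - 5128947) = 1/((-709 + 4*24)*(-438) - 5128947) = 1/((-709 + 96)*(-438) - 5128947) = 1/(-613*(-438) - 5128947) = 1/(268494 - 5128947) = 1/(-4860453) = -1/4860453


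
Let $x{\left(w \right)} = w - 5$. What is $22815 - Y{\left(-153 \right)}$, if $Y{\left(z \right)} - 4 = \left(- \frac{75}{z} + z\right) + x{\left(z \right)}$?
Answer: $\frac{1179197}{51} \approx 23122.0$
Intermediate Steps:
$x{\left(w \right)} = -5 + w$
$Y{\left(z \right)} = -1 - \frac{75}{z} + 2 z$ ($Y{\left(z \right)} = 4 + \left(\left(- \frac{75}{z} + z\right) + \left(-5 + z\right)\right) = 4 + \left(\left(z - \frac{75}{z}\right) + \left(-5 + z\right)\right) = 4 - \left(5 - 2 z + \frac{75}{z}\right) = -1 - \frac{75}{z} + 2 z$)
$22815 - Y{\left(-153 \right)} = 22815 - \left(-1 - \frac{75}{-153} + 2 \left(-153\right)\right) = 22815 - \left(-1 - - \frac{25}{51} - 306\right) = 22815 - \left(-1 + \frac{25}{51} - 306\right) = 22815 - - \frac{15632}{51} = 22815 + \frac{15632}{51} = \frac{1179197}{51}$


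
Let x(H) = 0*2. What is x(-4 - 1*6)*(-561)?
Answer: 0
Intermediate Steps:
x(H) = 0
x(-4 - 1*6)*(-561) = 0*(-561) = 0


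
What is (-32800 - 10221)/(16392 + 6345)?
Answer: -3911/2067 ≈ -1.8921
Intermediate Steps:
(-32800 - 10221)/(16392 + 6345) = -43021/22737 = -43021*1/22737 = -3911/2067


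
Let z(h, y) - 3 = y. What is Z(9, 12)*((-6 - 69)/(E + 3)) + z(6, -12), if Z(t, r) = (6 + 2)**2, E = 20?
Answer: -5007/23 ≈ -217.70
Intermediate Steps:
z(h, y) = 3 + y
Z(t, r) = 64 (Z(t, r) = 8**2 = 64)
Z(9, 12)*((-6 - 69)/(E + 3)) + z(6, -12) = 64*((-6 - 69)/(20 + 3)) + (3 - 12) = 64*(-75/23) - 9 = -4800/23 - 9 = -5007/23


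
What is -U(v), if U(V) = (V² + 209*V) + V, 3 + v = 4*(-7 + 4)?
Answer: 2925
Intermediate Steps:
v = -15 (v = -3 + 4*(-7 + 4) = -3 + 4*(-3) = -3 - 12 = -15)
U(V) = V² + 210*V
-U(v) = -(-15)*(210 - 15) = -(-15)*195 = -1*(-2925) = 2925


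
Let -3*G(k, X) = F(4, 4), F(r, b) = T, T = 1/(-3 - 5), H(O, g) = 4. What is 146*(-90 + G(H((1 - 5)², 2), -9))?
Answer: -157607/12 ≈ -13134.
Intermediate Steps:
T = -⅛ (T = 1/(-8) = -⅛ ≈ -0.12500)
F(r, b) = -⅛
G(k, X) = 1/24 (G(k, X) = -⅓*(-⅛) = 1/24)
146*(-90 + G(H((1 - 5)², 2), -9)) = 146*(-90 + 1/24) = 146*(-2159/24) = -157607/12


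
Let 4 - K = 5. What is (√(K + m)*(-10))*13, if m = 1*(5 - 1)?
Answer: -130*√3 ≈ -225.17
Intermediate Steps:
K = -1 (K = 4 - 1*5 = 4 - 5 = -1)
m = 4 (m = 1*4 = 4)
(√(K + m)*(-10))*13 = (√(-1 + 4)*(-10))*13 = (√3*(-10))*13 = -10*√3*13 = -130*√3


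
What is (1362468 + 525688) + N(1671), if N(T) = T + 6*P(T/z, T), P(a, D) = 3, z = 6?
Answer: 1889845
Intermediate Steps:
N(T) = 18 + T (N(T) = T + 6*3 = T + 18 = 18 + T)
(1362468 + 525688) + N(1671) = (1362468 + 525688) + (18 + 1671) = 1888156 + 1689 = 1889845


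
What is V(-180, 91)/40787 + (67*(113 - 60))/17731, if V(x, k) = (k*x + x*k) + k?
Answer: -434419402/723194297 ≈ -0.60070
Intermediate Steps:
V(x, k) = k + 2*k*x (V(x, k) = (k*x + k*x) + k = 2*k*x + k = k + 2*k*x)
V(-180, 91)/40787 + (67*(113 - 60))/17731 = (91*(1 + 2*(-180)))/40787 + (67*(113 - 60))/17731 = (91*(1 - 360))*(1/40787) + (67*53)*(1/17731) = (91*(-359))*(1/40787) + 3551*(1/17731) = -32669*1/40787 + 3551/17731 = -32669/40787 + 3551/17731 = -434419402/723194297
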